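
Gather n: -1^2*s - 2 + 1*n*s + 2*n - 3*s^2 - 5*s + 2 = n*(s + 2) - 3*s^2 - 6*s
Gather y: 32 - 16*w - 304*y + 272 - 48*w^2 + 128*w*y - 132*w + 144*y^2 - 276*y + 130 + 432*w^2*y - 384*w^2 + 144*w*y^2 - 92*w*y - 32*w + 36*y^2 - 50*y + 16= -432*w^2 - 180*w + y^2*(144*w + 180) + y*(432*w^2 + 36*w - 630) + 450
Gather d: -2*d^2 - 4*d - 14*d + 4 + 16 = -2*d^2 - 18*d + 20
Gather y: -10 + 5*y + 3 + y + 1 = 6*y - 6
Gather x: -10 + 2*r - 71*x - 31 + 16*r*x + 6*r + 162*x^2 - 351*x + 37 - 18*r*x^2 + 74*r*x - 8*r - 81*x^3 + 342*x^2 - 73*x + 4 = -81*x^3 + x^2*(504 - 18*r) + x*(90*r - 495)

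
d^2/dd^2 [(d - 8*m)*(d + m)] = 2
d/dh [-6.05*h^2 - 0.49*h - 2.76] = -12.1*h - 0.49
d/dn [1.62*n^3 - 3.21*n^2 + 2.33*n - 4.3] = 4.86*n^2 - 6.42*n + 2.33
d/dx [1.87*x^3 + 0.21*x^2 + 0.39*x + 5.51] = 5.61*x^2 + 0.42*x + 0.39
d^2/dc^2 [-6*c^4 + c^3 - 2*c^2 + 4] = -72*c^2 + 6*c - 4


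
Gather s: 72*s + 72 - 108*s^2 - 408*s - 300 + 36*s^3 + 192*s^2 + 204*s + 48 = 36*s^3 + 84*s^2 - 132*s - 180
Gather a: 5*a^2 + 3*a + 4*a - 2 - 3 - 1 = 5*a^2 + 7*a - 6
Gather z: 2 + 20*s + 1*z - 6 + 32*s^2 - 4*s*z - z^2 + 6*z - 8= 32*s^2 + 20*s - z^2 + z*(7 - 4*s) - 12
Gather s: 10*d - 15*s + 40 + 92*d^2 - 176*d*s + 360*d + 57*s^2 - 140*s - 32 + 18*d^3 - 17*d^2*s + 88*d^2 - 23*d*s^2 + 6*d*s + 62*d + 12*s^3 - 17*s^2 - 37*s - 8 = 18*d^3 + 180*d^2 + 432*d + 12*s^3 + s^2*(40 - 23*d) + s*(-17*d^2 - 170*d - 192)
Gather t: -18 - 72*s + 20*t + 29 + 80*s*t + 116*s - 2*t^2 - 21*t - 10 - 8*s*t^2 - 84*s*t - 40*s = 4*s + t^2*(-8*s - 2) + t*(-4*s - 1) + 1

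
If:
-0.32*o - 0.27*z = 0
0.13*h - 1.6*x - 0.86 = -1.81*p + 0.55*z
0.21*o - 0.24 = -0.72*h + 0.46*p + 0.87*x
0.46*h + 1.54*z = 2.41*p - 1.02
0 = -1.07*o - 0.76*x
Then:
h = 4.10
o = -1.21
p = 2.12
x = 1.70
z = 1.43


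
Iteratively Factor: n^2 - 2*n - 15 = (n - 5)*(n + 3)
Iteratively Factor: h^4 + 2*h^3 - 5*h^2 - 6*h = (h)*(h^3 + 2*h^2 - 5*h - 6) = h*(h - 2)*(h^2 + 4*h + 3) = h*(h - 2)*(h + 3)*(h + 1)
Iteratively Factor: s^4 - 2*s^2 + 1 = (s - 1)*(s^3 + s^2 - s - 1) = (s - 1)*(s + 1)*(s^2 - 1) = (s - 1)*(s + 1)^2*(s - 1)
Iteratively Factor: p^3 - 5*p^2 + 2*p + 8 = (p + 1)*(p^2 - 6*p + 8) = (p - 4)*(p + 1)*(p - 2)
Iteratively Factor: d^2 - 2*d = (d)*(d - 2)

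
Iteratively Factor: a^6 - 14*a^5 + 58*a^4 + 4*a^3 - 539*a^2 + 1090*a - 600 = (a - 4)*(a^5 - 10*a^4 + 18*a^3 + 76*a^2 - 235*a + 150) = (a - 4)*(a - 1)*(a^4 - 9*a^3 + 9*a^2 + 85*a - 150) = (a - 5)*(a - 4)*(a - 1)*(a^3 - 4*a^2 - 11*a + 30) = (a - 5)*(a - 4)*(a - 2)*(a - 1)*(a^2 - 2*a - 15) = (a - 5)^2*(a - 4)*(a - 2)*(a - 1)*(a + 3)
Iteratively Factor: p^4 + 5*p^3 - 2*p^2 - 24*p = (p - 2)*(p^3 + 7*p^2 + 12*p) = (p - 2)*(p + 4)*(p^2 + 3*p) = p*(p - 2)*(p + 4)*(p + 3)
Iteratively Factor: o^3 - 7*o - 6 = (o - 3)*(o^2 + 3*o + 2) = (o - 3)*(o + 1)*(o + 2)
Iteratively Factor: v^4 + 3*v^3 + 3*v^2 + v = (v + 1)*(v^3 + 2*v^2 + v) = (v + 1)^2*(v^2 + v) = v*(v + 1)^2*(v + 1)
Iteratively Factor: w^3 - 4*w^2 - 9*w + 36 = (w - 4)*(w^2 - 9) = (w - 4)*(w - 3)*(w + 3)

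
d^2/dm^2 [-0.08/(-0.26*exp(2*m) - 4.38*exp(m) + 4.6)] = (-(0.0832*exp(m) + 0.3504)*(0.26*exp(2*m) + 4.38*exp(m) - 4.6) + 0.08*(0.52*exp(m) + 4.38)*(1.04*exp(m) + 8.76)*exp(m))*exp(m)/(0.26*exp(2*m) + 4.38*exp(m) - 4.6)^3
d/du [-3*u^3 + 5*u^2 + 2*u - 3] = -9*u^2 + 10*u + 2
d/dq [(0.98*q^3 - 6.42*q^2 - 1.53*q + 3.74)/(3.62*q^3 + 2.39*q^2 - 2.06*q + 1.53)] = (25.5826*q^4 + 7.03959999999999*q^3 - 19.2363*q^2 - 37.5224*q + 5.3635)/(13.1044*q^6 + 17.3036*q^5 - 9.2023*q^4 + 1.2304*q^3 + 11.557*q^2 - 6.3036*q + 2.3409)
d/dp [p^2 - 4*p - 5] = 2*p - 4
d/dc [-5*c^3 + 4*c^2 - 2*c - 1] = -15*c^2 + 8*c - 2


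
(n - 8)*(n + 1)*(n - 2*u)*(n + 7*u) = n^4 + 5*n^3*u - 7*n^3 - 14*n^2*u^2 - 35*n^2*u - 8*n^2 + 98*n*u^2 - 40*n*u + 112*u^2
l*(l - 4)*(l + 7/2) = l^3 - l^2/2 - 14*l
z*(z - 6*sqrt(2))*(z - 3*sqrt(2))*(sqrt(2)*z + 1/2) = sqrt(2)*z^4 - 35*z^3/2 + 63*sqrt(2)*z^2/2 + 18*z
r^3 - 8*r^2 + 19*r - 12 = (r - 4)*(r - 3)*(r - 1)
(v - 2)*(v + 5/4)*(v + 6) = v^3 + 21*v^2/4 - 7*v - 15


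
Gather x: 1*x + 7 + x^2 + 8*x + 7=x^2 + 9*x + 14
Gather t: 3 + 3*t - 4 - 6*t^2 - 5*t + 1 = -6*t^2 - 2*t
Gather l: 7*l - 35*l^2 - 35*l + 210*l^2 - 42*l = 175*l^2 - 70*l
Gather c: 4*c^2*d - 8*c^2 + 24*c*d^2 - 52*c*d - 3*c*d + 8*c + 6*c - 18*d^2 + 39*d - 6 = c^2*(4*d - 8) + c*(24*d^2 - 55*d + 14) - 18*d^2 + 39*d - 6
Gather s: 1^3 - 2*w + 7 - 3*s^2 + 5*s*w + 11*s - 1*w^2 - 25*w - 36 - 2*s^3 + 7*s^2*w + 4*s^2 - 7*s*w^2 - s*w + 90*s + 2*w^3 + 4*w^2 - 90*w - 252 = -2*s^3 + s^2*(7*w + 1) + s*(-7*w^2 + 4*w + 101) + 2*w^3 + 3*w^2 - 117*w - 280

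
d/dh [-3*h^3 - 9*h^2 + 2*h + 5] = -9*h^2 - 18*h + 2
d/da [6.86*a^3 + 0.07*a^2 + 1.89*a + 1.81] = 20.58*a^2 + 0.14*a + 1.89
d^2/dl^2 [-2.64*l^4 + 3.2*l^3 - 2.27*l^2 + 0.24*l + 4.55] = -31.68*l^2 + 19.2*l - 4.54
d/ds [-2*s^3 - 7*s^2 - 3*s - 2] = -6*s^2 - 14*s - 3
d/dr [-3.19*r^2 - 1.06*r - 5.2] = -6.38*r - 1.06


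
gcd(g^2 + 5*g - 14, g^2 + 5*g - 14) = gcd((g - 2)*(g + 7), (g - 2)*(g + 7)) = g^2 + 5*g - 14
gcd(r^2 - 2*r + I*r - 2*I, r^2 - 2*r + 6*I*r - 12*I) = r - 2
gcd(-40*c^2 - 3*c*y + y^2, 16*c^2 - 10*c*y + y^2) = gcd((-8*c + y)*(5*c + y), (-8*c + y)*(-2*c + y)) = -8*c + y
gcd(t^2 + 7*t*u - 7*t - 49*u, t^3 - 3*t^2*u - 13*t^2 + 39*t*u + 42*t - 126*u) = t - 7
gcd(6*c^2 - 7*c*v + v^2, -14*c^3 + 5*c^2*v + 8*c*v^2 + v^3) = -c + v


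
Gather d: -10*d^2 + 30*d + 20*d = -10*d^2 + 50*d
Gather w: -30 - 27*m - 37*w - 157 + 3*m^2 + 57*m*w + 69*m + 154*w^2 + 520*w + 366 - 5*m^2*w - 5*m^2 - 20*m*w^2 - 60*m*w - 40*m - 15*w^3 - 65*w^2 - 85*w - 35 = -2*m^2 + 2*m - 15*w^3 + w^2*(89 - 20*m) + w*(-5*m^2 - 3*m + 398) + 144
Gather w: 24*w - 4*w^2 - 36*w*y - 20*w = -4*w^2 + w*(4 - 36*y)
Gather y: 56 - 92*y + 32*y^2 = 32*y^2 - 92*y + 56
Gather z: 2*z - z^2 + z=-z^2 + 3*z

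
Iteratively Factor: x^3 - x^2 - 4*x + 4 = (x + 2)*(x^2 - 3*x + 2) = (x - 2)*(x + 2)*(x - 1)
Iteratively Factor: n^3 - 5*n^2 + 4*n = (n - 4)*(n^2 - n) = n*(n - 4)*(n - 1)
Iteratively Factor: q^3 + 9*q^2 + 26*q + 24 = (q + 2)*(q^2 + 7*q + 12) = (q + 2)*(q + 4)*(q + 3)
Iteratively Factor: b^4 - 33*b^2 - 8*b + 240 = (b - 3)*(b^3 + 3*b^2 - 24*b - 80) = (b - 3)*(b + 4)*(b^2 - b - 20) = (b - 3)*(b + 4)^2*(b - 5)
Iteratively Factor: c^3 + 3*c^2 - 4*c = (c + 4)*(c^2 - c) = (c - 1)*(c + 4)*(c)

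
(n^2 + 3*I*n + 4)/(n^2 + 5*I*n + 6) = (n + 4*I)/(n + 6*I)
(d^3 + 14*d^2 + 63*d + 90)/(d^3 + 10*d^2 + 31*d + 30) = (d + 6)/(d + 2)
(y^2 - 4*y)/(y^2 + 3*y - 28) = y/(y + 7)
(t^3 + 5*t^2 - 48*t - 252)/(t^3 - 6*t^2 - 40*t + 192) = (t^2 - t - 42)/(t^2 - 12*t + 32)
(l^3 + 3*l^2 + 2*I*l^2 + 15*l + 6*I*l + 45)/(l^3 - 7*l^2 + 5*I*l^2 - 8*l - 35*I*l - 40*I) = (l^2 + 3*l*(1 - I) - 9*I)/(l^2 - 7*l - 8)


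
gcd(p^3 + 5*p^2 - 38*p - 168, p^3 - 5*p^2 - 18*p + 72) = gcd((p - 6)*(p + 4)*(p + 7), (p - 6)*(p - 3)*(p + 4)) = p^2 - 2*p - 24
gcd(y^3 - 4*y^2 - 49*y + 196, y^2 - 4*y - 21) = y - 7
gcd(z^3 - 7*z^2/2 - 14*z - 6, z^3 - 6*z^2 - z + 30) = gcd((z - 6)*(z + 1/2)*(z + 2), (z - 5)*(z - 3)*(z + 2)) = z + 2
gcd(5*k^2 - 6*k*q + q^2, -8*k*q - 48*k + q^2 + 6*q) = 1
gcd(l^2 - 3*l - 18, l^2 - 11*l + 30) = l - 6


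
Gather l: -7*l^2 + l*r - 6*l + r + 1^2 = -7*l^2 + l*(r - 6) + r + 1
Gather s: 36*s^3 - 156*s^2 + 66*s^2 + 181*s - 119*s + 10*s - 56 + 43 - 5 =36*s^3 - 90*s^2 + 72*s - 18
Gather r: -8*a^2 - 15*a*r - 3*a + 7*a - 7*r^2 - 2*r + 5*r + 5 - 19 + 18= -8*a^2 + 4*a - 7*r^2 + r*(3 - 15*a) + 4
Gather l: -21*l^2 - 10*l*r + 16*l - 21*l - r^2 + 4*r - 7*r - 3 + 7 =-21*l^2 + l*(-10*r - 5) - r^2 - 3*r + 4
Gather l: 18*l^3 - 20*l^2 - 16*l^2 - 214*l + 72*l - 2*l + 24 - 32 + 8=18*l^3 - 36*l^2 - 144*l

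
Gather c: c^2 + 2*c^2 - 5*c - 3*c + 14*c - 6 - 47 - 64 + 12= 3*c^2 + 6*c - 105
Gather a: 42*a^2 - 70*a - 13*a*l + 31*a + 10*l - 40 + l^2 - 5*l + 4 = 42*a^2 + a*(-13*l - 39) + l^2 + 5*l - 36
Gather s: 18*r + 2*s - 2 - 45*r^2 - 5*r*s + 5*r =-45*r^2 + 23*r + s*(2 - 5*r) - 2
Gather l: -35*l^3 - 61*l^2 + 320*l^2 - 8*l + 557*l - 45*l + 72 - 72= -35*l^3 + 259*l^2 + 504*l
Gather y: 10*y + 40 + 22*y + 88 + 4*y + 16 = 36*y + 144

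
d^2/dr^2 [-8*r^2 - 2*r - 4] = -16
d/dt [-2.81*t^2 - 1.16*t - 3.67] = -5.62*t - 1.16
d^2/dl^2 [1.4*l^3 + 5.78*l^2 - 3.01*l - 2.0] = 8.4*l + 11.56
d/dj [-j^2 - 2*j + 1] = -2*j - 2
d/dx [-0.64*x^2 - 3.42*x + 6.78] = -1.28*x - 3.42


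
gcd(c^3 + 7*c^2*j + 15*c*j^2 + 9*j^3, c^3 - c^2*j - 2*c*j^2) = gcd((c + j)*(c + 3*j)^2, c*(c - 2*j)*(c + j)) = c + j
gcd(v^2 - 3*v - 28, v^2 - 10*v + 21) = v - 7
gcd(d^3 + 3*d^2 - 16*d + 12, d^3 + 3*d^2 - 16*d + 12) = d^3 + 3*d^2 - 16*d + 12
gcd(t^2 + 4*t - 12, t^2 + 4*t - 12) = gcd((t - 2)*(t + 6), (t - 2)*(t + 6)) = t^2 + 4*t - 12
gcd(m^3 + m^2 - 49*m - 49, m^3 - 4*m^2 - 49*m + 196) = m^2 - 49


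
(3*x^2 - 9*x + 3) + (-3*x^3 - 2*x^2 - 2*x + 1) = -3*x^3 + x^2 - 11*x + 4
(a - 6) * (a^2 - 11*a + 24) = a^3 - 17*a^2 + 90*a - 144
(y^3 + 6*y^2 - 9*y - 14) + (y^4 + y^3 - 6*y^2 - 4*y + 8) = y^4 + 2*y^3 - 13*y - 6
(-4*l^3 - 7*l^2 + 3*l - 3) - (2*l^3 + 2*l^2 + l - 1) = -6*l^3 - 9*l^2 + 2*l - 2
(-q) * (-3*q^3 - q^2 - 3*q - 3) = 3*q^4 + q^3 + 3*q^2 + 3*q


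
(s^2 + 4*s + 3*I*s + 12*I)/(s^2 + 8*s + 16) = (s + 3*I)/(s + 4)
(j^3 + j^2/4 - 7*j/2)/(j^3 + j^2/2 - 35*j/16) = 4*(4*j^2 + j - 14)/(16*j^2 + 8*j - 35)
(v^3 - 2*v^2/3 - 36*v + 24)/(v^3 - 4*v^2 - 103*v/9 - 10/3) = 3*(3*v^2 + 16*v - 12)/(9*v^2 + 18*v + 5)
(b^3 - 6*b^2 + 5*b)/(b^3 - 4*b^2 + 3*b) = (b - 5)/(b - 3)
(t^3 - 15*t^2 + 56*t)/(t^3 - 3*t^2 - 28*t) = (t - 8)/(t + 4)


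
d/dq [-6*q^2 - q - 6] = -12*q - 1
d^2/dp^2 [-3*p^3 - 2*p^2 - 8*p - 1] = -18*p - 4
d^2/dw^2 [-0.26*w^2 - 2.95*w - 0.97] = -0.520000000000000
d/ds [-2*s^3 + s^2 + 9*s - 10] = -6*s^2 + 2*s + 9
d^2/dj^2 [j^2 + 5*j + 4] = 2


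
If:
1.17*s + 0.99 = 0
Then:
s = -0.85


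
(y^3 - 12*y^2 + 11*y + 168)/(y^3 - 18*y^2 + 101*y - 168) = (y + 3)/(y - 3)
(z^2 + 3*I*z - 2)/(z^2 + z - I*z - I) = (z^2 + 3*I*z - 2)/(z^2 + z - I*z - I)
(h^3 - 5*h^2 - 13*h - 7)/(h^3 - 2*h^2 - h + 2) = (h^2 - 6*h - 7)/(h^2 - 3*h + 2)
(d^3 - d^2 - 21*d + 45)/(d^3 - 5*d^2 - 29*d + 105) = (d - 3)/(d - 7)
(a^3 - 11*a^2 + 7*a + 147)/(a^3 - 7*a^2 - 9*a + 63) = (a - 7)/(a - 3)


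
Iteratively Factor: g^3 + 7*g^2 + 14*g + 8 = (g + 1)*(g^2 + 6*g + 8) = (g + 1)*(g + 2)*(g + 4)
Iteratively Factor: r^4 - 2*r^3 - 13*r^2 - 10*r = (r + 2)*(r^3 - 4*r^2 - 5*r) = r*(r + 2)*(r^2 - 4*r - 5) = r*(r - 5)*(r + 2)*(r + 1)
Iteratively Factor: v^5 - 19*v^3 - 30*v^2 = (v)*(v^4 - 19*v^2 - 30*v) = v*(v - 5)*(v^3 + 5*v^2 + 6*v) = v*(v - 5)*(v + 3)*(v^2 + 2*v) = v*(v - 5)*(v + 2)*(v + 3)*(v)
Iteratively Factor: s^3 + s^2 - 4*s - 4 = (s + 2)*(s^2 - s - 2) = (s + 1)*(s + 2)*(s - 2)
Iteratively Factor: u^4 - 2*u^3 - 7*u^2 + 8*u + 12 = (u - 2)*(u^3 - 7*u - 6) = (u - 3)*(u - 2)*(u^2 + 3*u + 2) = (u - 3)*(u - 2)*(u + 2)*(u + 1)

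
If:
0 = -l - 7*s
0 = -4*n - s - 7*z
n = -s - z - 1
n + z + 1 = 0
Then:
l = 0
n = -7/3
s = 0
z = 4/3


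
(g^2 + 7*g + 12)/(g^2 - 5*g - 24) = (g + 4)/(g - 8)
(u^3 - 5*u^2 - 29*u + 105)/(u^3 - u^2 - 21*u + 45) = (u - 7)/(u - 3)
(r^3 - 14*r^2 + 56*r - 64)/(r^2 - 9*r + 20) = (r^2 - 10*r + 16)/(r - 5)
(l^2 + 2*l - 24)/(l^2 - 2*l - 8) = (l + 6)/(l + 2)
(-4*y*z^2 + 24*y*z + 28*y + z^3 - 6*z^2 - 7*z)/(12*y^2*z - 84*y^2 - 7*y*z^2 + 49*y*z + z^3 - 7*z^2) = (-z - 1)/(3*y - z)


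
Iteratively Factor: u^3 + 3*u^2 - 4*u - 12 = (u + 2)*(u^2 + u - 6) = (u - 2)*(u + 2)*(u + 3)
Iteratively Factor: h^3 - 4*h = (h)*(h^2 - 4) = h*(h + 2)*(h - 2)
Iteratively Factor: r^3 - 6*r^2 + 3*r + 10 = (r - 5)*(r^2 - r - 2) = (r - 5)*(r + 1)*(r - 2)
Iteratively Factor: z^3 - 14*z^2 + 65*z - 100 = (z - 5)*(z^2 - 9*z + 20) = (z - 5)^2*(z - 4)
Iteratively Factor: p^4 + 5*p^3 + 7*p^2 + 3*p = (p + 3)*(p^3 + 2*p^2 + p) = (p + 1)*(p + 3)*(p^2 + p) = (p + 1)^2*(p + 3)*(p)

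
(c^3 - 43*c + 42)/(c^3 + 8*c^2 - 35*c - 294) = (c - 1)/(c + 7)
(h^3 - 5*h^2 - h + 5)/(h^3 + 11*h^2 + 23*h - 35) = (h^2 - 4*h - 5)/(h^2 + 12*h + 35)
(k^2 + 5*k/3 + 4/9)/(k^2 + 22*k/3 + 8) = (k + 1/3)/(k + 6)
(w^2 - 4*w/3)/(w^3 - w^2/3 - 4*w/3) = 1/(w + 1)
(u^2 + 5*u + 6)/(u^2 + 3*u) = (u + 2)/u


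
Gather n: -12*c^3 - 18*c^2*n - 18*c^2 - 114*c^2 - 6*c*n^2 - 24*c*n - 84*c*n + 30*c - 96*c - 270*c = -12*c^3 - 132*c^2 - 6*c*n^2 - 336*c + n*(-18*c^2 - 108*c)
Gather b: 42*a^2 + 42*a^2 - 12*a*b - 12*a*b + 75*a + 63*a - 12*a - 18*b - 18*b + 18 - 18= 84*a^2 + 126*a + b*(-24*a - 36)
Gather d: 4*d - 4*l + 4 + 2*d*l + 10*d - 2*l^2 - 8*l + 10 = d*(2*l + 14) - 2*l^2 - 12*l + 14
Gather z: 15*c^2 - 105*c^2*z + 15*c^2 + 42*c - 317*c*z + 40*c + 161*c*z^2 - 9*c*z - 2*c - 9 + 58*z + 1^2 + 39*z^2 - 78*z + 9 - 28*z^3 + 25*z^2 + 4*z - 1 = 30*c^2 + 80*c - 28*z^3 + z^2*(161*c + 64) + z*(-105*c^2 - 326*c - 16)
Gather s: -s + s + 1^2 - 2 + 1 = 0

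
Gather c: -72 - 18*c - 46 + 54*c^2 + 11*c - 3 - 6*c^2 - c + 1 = 48*c^2 - 8*c - 120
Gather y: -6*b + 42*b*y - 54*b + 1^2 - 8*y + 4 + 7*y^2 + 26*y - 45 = -60*b + 7*y^2 + y*(42*b + 18) - 40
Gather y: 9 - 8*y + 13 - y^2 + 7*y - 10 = -y^2 - y + 12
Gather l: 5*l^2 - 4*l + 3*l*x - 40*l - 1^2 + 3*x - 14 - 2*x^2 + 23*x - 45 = 5*l^2 + l*(3*x - 44) - 2*x^2 + 26*x - 60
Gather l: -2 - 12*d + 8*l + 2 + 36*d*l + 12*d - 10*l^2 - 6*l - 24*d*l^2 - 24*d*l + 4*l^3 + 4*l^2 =4*l^3 + l^2*(-24*d - 6) + l*(12*d + 2)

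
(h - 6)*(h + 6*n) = h^2 + 6*h*n - 6*h - 36*n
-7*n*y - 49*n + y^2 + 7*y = (-7*n + y)*(y + 7)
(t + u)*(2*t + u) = 2*t^2 + 3*t*u + u^2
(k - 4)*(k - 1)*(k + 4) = k^3 - k^2 - 16*k + 16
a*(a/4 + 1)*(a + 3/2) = a^3/4 + 11*a^2/8 + 3*a/2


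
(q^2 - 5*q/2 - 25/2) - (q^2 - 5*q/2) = -25/2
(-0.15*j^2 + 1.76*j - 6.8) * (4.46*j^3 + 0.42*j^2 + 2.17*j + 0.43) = -0.669*j^5 + 7.7866*j^4 - 29.9143*j^3 + 0.8987*j^2 - 13.9992*j - 2.924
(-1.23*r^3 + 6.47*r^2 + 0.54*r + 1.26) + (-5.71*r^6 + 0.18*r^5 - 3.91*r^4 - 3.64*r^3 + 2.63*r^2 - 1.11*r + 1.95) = -5.71*r^6 + 0.18*r^5 - 3.91*r^4 - 4.87*r^3 + 9.1*r^2 - 0.57*r + 3.21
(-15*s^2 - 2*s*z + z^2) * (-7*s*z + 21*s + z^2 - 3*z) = 105*s^3*z - 315*s^3 - s^2*z^2 + 3*s^2*z - 9*s*z^3 + 27*s*z^2 + z^4 - 3*z^3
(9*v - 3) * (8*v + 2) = 72*v^2 - 6*v - 6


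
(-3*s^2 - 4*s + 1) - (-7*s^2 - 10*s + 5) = 4*s^2 + 6*s - 4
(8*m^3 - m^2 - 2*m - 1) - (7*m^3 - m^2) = m^3 - 2*m - 1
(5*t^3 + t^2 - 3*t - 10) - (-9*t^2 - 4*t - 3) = 5*t^3 + 10*t^2 + t - 7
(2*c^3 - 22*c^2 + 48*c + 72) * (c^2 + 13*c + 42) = 2*c^5 + 4*c^4 - 154*c^3 - 228*c^2 + 2952*c + 3024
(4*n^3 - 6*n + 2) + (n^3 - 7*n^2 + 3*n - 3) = 5*n^3 - 7*n^2 - 3*n - 1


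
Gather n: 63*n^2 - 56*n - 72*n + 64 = 63*n^2 - 128*n + 64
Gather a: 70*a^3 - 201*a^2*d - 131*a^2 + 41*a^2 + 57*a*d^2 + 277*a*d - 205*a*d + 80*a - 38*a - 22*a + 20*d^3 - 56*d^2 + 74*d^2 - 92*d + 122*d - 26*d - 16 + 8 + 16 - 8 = 70*a^3 + a^2*(-201*d - 90) + a*(57*d^2 + 72*d + 20) + 20*d^3 + 18*d^2 + 4*d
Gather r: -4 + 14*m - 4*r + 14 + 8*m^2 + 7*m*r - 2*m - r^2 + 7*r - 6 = 8*m^2 + 12*m - r^2 + r*(7*m + 3) + 4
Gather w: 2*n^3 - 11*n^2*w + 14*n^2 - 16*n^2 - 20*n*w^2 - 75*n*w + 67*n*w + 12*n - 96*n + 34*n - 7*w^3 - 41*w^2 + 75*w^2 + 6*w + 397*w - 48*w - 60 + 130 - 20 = 2*n^3 - 2*n^2 - 50*n - 7*w^3 + w^2*(34 - 20*n) + w*(-11*n^2 - 8*n + 355) + 50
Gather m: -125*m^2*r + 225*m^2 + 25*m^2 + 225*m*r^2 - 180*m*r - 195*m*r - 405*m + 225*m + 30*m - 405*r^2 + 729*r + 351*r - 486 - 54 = m^2*(250 - 125*r) + m*(225*r^2 - 375*r - 150) - 405*r^2 + 1080*r - 540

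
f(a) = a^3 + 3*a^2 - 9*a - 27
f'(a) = 3*a^2 + 6*a - 9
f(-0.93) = -16.84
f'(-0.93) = -11.99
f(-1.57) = -9.35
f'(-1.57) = -11.03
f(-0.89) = -17.32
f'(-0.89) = -11.96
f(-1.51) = -10.01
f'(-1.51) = -11.22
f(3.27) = 10.61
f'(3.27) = 42.70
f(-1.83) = -6.61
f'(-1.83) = -9.93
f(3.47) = 19.67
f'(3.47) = 47.94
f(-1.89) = -6.02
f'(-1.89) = -9.62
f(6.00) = 243.00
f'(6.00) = 135.00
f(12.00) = 2025.00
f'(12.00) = 495.00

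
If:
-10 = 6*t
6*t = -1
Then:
No Solution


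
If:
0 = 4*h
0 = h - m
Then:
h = 0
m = 0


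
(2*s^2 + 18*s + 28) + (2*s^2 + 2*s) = 4*s^2 + 20*s + 28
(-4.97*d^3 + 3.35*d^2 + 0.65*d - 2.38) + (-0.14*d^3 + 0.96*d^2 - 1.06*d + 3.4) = -5.11*d^3 + 4.31*d^2 - 0.41*d + 1.02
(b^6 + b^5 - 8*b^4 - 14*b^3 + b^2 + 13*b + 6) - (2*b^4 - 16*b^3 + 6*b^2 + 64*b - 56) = b^6 + b^5 - 10*b^4 + 2*b^3 - 5*b^2 - 51*b + 62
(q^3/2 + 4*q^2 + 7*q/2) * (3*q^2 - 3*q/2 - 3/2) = 3*q^5/2 + 45*q^4/4 + 15*q^3/4 - 45*q^2/4 - 21*q/4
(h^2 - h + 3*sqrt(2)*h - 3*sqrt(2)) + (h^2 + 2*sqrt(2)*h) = 2*h^2 - h + 5*sqrt(2)*h - 3*sqrt(2)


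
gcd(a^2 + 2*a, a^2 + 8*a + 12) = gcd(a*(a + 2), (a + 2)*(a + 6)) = a + 2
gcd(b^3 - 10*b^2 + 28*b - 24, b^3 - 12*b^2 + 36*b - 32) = b^2 - 4*b + 4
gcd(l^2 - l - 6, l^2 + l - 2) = l + 2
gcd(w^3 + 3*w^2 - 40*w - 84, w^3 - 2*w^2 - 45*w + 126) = w^2 + w - 42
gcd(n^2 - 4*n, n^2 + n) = n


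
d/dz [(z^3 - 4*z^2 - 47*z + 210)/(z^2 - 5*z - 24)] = (z^4 - 10*z^3 - 5*z^2 - 228*z + 2178)/(z^4 - 10*z^3 - 23*z^2 + 240*z + 576)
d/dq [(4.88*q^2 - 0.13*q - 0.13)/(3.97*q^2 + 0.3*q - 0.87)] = (1.9801*q^2 - 7.459*q + 0.1521)/(15.7609*q^4 + 2.382*q^3 - 6.8178*q^2 - 0.522*q + 0.7569)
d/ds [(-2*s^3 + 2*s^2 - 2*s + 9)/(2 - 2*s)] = (4*s^3 - 8*s^2 + 4*s + 7)/(2*(s^2 - 2*s + 1))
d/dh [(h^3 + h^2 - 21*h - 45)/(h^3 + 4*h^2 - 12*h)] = 3*(h^4 + 6*h^3 + 69*h^2 + 120*h - 180)/(h^2*(h^4 + 8*h^3 - 8*h^2 - 96*h + 144))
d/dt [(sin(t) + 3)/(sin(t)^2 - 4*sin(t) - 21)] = -cos(t)/(sin(t) - 7)^2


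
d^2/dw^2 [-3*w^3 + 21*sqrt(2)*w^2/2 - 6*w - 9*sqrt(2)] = -18*w + 21*sqrt(2)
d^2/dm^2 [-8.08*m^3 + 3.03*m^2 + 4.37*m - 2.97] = 6.06 - 48.48*m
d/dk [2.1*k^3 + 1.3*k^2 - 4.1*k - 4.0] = 6.3*k^2 + 2.6*k - 4.1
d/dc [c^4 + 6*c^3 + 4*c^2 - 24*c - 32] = 4*c^3 + 18*c^2 + 8*c - 24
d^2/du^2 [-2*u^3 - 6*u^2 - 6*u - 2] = -12*u - 12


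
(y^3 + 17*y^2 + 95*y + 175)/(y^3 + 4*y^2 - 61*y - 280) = (y + 5)/(y - 8)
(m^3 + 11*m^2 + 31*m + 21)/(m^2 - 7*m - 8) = (m^2 + 10*m + 21)/(m - 8)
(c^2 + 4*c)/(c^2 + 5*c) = (c + 4)/(c + 5)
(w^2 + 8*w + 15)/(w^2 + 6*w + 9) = (w + 5)/(w + 3)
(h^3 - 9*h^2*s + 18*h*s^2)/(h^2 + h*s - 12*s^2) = h*(h - 6*s)/(h + 4*s)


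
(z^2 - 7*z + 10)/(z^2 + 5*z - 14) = (z - 5)/(z + 7)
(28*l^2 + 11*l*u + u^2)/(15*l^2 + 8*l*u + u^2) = (28*l^2 + 11*l*u + u^2)/(15*l^2 + 8*l*u + u^2)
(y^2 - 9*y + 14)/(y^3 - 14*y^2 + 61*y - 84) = (y - 2)/(y^2 - 7*y + 12)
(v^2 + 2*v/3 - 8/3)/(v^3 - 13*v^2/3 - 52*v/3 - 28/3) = (3*v - 4)/(3*v^2 - 19*v - 14)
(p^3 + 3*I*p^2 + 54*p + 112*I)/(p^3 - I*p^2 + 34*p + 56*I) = (p + 8*I)/(p + 4*I)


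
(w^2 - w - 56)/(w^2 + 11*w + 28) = (w - 8)/(w + 4)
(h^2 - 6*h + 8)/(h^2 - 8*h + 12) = (h - 4)/(h - 6)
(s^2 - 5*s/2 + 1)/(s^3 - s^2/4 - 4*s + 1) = 2*(2*s - 1)/(4*s^2 + 7*s - 2)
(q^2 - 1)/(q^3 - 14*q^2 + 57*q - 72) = (q^2 - 1)/(q^3 - 14*q^2 + 57*q - 72)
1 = 1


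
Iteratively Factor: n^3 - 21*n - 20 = (n + 1)*(n^2 - n - 20) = (n + 1)*(n + 4)*(n - 5)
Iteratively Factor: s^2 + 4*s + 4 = (s + 2)*(s + 2)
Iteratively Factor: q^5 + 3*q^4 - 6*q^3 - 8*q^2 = (q)*(q^4 + 3*q^3 - 6*q^2 - 8*q) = q*(q + 1)*(q^3 + 2*q^2 - 8*q) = q^2*(q + 1)*(q^2 + 2*q - 8) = q^2*(q + 1)*(q + 4)*(q - 2)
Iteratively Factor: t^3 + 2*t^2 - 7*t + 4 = (t - 1)*(t^2 + 3*t - 4) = (t - 1)*(t + 4)*(t - 1)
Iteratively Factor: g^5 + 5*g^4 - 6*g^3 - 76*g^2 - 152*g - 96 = (g + 2)*(g^4 + 3*g^3 - 12*g^2 - 52*g - 48) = (g + 2)*(g + 3)*(g^3 - 12*g - 16) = (g + 2)^2*(g + 3)*(g^2 - 2*g - 8) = (g + 2)^3*(g + 3)*(g - 4)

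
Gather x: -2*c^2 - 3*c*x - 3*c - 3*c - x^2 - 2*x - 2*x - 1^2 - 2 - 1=-2*c^2 - 6*c - x^2 + x*(-3*c - 4) - 4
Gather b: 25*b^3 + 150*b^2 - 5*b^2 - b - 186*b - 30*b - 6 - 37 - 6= 25*b^3 + 145*b^2 - 217*b - 49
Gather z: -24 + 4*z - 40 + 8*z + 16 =12*z - 48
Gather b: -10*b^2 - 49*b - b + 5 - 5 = -10*b^2 - 50*b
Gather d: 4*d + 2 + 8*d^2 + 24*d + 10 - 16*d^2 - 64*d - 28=-8*d^2 - 36*d - 16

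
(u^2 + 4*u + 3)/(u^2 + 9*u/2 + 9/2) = 2*(u + 1)/(2*u + 3)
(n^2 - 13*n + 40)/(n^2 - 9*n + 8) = (n - 5)/(n - 1)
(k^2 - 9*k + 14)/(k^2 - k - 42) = (k - 2)/(k + 6)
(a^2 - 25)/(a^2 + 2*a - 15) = (a - 5)/(a - 3)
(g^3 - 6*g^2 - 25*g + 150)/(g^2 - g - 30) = g - 5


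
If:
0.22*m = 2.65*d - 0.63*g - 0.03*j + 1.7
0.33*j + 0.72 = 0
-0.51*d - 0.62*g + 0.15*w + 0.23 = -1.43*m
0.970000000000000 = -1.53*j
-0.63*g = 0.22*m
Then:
No Solution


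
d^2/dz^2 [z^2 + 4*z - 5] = 2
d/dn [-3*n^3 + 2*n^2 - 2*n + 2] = -9*n^2 + 4*n - 2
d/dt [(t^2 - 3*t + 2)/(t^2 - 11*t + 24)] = 2*(-4*t^2 + 22*t - 25)/(t^4 - 22*t^3 + 169*t^2 - 528*t + 576)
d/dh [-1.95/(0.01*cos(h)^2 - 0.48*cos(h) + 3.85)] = (0.936 - 0.039*cos(h))*sin(h)/(0.01*cos(h)^2 - 0.48*cos(h) + 3.85)^2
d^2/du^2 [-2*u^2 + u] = -4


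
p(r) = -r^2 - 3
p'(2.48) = -4.96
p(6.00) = -39.00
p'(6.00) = -12.00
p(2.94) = -11.64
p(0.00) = -3.00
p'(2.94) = -5.88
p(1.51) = -5.28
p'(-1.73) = 3.46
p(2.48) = -9.15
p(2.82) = -10.95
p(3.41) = -14.63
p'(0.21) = -0.42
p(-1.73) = -5.99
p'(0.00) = 0.00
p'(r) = -2*r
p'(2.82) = -5.64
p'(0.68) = -1.36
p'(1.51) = -3.02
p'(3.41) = -6.82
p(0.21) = -3.04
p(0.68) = -3.46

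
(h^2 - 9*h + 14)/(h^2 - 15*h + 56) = (h - 2)/(h - 8)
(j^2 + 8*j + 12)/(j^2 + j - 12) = (j^2 + 8*j + 12)/(j^2 + j - 12)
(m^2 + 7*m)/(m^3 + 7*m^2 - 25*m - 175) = m/(m^2 - 25)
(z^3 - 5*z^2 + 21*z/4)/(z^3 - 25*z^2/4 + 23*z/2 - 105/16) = 4*z/(4*z - 5)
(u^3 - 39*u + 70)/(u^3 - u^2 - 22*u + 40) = (u^2 + 2*u - 35)/(u^2 + u - 20)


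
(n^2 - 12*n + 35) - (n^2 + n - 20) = 55 - 13*n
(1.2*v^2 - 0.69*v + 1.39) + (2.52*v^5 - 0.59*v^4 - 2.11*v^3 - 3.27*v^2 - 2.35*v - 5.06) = 2.52*v^5 - 0.59*v^4 - 2.11*v^3 - 2.07*v^2 - 3.04*v - 3.67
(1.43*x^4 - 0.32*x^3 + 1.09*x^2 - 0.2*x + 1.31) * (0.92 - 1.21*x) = -1.7303*x^5 + 1.7028*x^4 - 1.6133*x^3 + 1.2448*x^2 - 1.7691*x + 1.2052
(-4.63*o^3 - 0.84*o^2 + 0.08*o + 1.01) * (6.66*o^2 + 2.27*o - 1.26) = -30.8358*o^5 - 16.1045*o^4 + 4.4598*o^3 + 7.9666*o^2 + 2.1919*o - 1.2726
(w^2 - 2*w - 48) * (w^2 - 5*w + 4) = w^4 - 7*w^3 - 34*w^2 + 232*w - 192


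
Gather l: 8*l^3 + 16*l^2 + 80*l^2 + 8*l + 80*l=8*l^3 + 96*l^2 + 88*l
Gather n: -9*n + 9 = 9 - 9*n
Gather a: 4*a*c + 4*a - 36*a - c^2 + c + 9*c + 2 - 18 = a*(4*c - 32) - c^2 + 10*c - 16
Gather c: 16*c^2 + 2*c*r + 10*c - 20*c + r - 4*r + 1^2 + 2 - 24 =16*c^2 + c*(2*r - 10) - 3*r - 21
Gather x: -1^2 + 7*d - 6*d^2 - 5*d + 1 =-6*d^2 + 2*d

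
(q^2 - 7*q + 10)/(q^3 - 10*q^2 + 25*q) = (q - 2)/(q*(q - 5))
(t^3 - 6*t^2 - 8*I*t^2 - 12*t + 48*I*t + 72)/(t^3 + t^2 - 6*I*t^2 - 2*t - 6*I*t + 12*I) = (t^2 - 2*t*(3 + I) + 12*I)/(t^2 + t - 2)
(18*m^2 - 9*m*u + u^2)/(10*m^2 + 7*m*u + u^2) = (18*m^2 - 9*m*u + u^2)/(10*m^2 + 7*m*u + u^2)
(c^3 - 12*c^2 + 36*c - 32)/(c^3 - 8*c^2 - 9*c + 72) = (c^2 - 4*c + 4)/(c^2 - 9)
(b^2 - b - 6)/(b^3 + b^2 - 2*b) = (b - 3)/(b*(b - 1))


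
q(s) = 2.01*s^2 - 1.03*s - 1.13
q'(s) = 4.02*s - 1.03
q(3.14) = 15.45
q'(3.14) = 11.59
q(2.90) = 12.79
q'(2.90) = 10.63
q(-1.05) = 2.17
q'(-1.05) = -5.25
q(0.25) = -1.26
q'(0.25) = -0.03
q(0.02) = -1.15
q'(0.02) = -0.95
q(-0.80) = 0.98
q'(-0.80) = -4.25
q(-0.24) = -0.77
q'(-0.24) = -1.99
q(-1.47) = 4.73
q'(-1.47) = -6.94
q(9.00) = 152.41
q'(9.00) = 35.15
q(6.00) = 65.05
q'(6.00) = 23.09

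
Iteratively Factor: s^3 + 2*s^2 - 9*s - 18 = (s - 3)*(s^2 + 5*s + 6) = (s - 3)*(s + 2)*(s + 3)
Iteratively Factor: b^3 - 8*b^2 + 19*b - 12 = (b - 1)*(b^2 - 7*b + 12) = (b - 3)*(b - 1)*(b - 4)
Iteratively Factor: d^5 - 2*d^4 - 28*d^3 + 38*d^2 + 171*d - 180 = (d + 4)*(d^4 - 6*d^3 - 4*d^2 + 54*d - 45) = (d - 3)*(d + 4)*(d^3 - 3*d^2 - 13*d + 15) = (d - 3)*(d - 1)*(d + 4)*(d^2 - 2*d - 15) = (d - 5)*(d - 3)*(d - 1)*(d + 4)*(d + 3)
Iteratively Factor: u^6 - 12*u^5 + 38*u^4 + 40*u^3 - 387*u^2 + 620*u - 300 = (u - 5)*(u^5 - 7*u^4 + 3*u^3 + 55*u^2 - 112*u + 60) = (u - 5)^2*(u^4 - 2*u^3 - 7*u^2 + 20*u - 12) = (u - 5)^2*(u - 1)*(u^3 - u^2 - 8*u + 12) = (u - 5)^2*(u - 1)*(u + 3)*(u^2 - 4*u + 4) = (u - 5)^2*(u - 2)*(u - 1)*(u + 3)*(u - 2)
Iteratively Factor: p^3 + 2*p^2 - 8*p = (p - 2)*(p^2 + 4*p) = p*(p - 2)*(p + 4)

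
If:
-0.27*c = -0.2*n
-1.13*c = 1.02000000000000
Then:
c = -0.90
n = -1.22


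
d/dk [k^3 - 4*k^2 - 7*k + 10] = 3*k^2 - 8*k - 7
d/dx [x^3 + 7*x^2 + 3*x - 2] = 3*x^2 + 14*x + 3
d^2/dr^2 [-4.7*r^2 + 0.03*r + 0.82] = -9.40000000000000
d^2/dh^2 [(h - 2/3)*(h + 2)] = 2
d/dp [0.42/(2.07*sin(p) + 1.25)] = -0.8694*cos(p)/(2.07*sin(p) + 1.25)^2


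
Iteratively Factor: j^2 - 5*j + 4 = (j - 1)*(j - 4)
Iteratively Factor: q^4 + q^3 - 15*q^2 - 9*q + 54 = (q - 3)*(q^3 + 4*q^2 - 3*q - 18) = (q - 3)*(q + 3)*(q^2 + q - 6) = (q - 3)*(q + 3)^2*(q - 2)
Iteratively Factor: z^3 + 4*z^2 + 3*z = (z)*(z^2 + 4*z + 3) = z*(z + 1)*(z + 3)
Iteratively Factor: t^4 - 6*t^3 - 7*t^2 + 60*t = (t + 3)*(t^3 - 9*t^2 + 20*t) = (t - 4)*(t + 3)*(t^2 - 5*t) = t*(t - 4)*(t + 3)*(t - 5)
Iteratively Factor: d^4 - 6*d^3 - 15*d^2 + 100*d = (d + 4)*(d^3 - 10*d^2 + 25*d) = d*(d + 4)*(d^2 - 10*d + 25) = d*(d - 5)*(d + 4)*(d - 5)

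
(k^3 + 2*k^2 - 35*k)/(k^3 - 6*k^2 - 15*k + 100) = k*(k + 7)/(k^2 - k - 20)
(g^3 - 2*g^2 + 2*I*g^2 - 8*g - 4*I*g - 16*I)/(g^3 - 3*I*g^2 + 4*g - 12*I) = (g^2 - 2*g - 8)/(g^2 - 5*I*g - 6)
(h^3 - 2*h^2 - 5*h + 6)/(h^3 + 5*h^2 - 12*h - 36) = (h - 1)/(h + 6)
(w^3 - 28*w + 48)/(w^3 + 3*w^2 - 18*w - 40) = (w^2 + 4*w - 12)/(w^2 + 7*w + 10)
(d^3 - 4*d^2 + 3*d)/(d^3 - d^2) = (d - 3)/d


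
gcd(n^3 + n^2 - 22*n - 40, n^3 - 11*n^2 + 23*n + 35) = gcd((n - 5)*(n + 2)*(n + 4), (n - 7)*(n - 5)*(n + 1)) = n - 5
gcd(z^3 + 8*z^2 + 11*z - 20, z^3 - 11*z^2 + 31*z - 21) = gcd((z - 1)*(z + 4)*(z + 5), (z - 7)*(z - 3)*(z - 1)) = z - 1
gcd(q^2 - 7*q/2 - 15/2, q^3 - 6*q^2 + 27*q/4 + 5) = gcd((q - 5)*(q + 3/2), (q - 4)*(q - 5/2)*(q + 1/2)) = 1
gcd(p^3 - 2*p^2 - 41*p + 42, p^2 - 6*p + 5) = p - 1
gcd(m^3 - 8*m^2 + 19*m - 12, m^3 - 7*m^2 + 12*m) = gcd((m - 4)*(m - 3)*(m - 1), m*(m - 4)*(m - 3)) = m^2 - 7*m + 12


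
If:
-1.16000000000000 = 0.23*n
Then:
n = -5.04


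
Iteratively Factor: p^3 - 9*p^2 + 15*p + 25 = (p - 5)*(p^2 - 4*p - 5) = (p - 5)*(p + 1)*(p - 5)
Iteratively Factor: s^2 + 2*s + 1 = (s + 1)*(s + 1)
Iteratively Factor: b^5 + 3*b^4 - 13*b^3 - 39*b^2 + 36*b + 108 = (b - 2)*(b^4 + 5*b^3 - 3*b^2 - 45*b - 54) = (b - 3)*(b - 2)*(b^3 + 8*b^2 + 21*b + 18) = (b - 3)*(b - 2)*(b + 2)*(b^2 + 6*b + 9) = (b - 3)*(b - 2)*(b + 2)*(b + 3)*(b + 3)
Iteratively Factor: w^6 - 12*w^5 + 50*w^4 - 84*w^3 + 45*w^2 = (w - 3)*(w^5 - 9*w^4 + 23*w^3 - 15*w^2) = w*(w - 3)*(w^4 - 9*w^3 + 23*w^2 - 15*w) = w*(w - 3)*(w - 1)*(w^3 - 8*w^2 + 15*w) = w*(w - 5)*(w - 3)*(w - 1)*(w^2 - 3*w) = w*(w - 5)*(w - 3)^2*(w - 1)*(w)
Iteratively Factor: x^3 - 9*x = (x - 3)*(x^2 + 3*x) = (x - 3)*(x + 3)*(x)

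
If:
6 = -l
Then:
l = -6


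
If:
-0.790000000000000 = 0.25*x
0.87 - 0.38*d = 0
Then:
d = 2.29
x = -3.16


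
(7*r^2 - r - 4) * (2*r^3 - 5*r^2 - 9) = 14*r^5 - 37*r^4 - 3*r^3 - 43*r^2 + 9*r + 36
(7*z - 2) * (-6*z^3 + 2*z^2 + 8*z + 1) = -42*z^4 + 26*z^3 + 52*z^2 - 9*z - 2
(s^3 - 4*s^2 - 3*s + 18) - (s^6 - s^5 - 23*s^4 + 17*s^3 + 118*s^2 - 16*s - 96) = -s^6 + s^5 + 23*s^4 - 16*s^3 - 122*s^2 + 13*s + 114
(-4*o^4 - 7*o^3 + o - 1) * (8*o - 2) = -32*o^5 - 48*o^4 + 14*o^3 + 8*o^2 - 10*o + 2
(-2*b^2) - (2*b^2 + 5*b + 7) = -4*b^2 - 5*b - 7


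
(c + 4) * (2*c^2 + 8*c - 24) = 2*c^3 + 16*c^2 + 8*c - 96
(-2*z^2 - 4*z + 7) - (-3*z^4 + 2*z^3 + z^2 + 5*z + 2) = 3*z^4 - 2*z^3 - 3*z^2 - 9*z + 5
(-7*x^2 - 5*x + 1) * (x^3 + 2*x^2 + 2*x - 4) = -7*x^5 - 19*x^4 - 23*x^3 + 20*x^2 + 22*x - 4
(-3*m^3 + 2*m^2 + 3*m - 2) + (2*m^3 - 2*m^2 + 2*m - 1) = -m^3 + 5*m - 3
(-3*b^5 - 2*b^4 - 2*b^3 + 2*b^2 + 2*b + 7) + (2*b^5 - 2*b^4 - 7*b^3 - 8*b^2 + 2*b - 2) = -b^5 - 4*b^4 - 9*b^3 - 6*b^2 + 4*b + 5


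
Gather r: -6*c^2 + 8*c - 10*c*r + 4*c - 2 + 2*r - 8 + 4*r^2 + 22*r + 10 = -6*c^2 + 12*c + 4*r^2 + r*(24 - 10*c)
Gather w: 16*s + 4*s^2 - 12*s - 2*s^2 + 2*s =2*s^2 + 6*s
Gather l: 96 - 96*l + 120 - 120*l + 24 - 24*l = 240 - 240*l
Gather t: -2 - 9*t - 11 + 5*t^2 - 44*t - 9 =5*t^2 - 53*t - 22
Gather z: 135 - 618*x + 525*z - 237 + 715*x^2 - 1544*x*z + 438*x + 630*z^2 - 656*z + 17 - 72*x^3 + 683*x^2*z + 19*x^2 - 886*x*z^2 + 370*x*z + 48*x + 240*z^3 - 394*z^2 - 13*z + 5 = -72*x^3 + 734*x^2 - 132*x + 240*z^3 + z^2*(236 - 886*x) + z*(683*x^2 - 1174*x - 144) - 80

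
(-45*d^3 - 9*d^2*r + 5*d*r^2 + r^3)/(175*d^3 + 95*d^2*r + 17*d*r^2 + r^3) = (-9*d^2 + r^2)/(35*d^2 + 12*d*r + r^2)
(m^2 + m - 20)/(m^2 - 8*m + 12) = (m^2 + m - 20)/(m^2 - 8*m + 12)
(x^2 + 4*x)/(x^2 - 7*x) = (x + 4)/(x - 7)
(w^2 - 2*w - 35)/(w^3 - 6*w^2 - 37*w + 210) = (w + 5)/(w^2 + w - 30)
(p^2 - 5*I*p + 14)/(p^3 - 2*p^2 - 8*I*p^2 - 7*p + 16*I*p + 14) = (p + 2*I)/(p^2 - p*(2 + I) + 2*I)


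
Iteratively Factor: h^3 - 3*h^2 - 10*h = (h + 2)*(h^2 - 5*h) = (h - 5)*(h + 2)*(h)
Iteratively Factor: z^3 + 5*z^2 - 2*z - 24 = (z - 2)*(z^2 + 7*z + 12) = (z - 2)*(z + 3)*(z + 4)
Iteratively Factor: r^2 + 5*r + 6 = (r + 2)*(r + 3)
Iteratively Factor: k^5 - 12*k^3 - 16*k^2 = (k + 2)*(k^4 - 2*k^3 - 8*k^2) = (k + 2)^2*(k^3 - 4*k^2) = k*(k + 2)^2*(k^2 - 4*k) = k*(k - 4)*(k + 2)^2*(k)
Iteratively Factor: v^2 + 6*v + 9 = (v + 3)*(v + 3)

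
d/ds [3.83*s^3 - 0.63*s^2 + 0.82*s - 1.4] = 11.49*s^2 - 1.26*s + 0.82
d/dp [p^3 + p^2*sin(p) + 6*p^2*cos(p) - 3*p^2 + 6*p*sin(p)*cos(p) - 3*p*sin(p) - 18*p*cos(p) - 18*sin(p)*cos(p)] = -6*p^2*sin(p) + p^2*cos(p) + 3*p^2 + 20*p*sin(p) + 9*p*cos(p) + 6*p*cos(2*p) - 6*p - 3*sin(p) + 3*sin(2*p) - 18*cos(p) - 18*cos(2*p)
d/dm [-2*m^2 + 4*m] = 4 - 4*m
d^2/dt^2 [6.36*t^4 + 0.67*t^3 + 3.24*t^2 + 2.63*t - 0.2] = 76.32*t^2 + 4.02*t + 6.48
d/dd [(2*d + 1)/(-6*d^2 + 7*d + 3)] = (12*d^2 + 12*d - 1)/(36*d^4 - 84*d^3 + 13*d^2 + 42*d + 9)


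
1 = 1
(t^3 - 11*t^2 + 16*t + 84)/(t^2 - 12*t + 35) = (t^2 - 4*t - 12)/(t - 5)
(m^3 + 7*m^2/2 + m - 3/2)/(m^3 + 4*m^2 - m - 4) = (2*m^2 + 5*m - 3)/(2*(m^2 + 3*m - 4))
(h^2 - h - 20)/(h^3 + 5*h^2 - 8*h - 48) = (h - 5)/(h^2 + h - 12)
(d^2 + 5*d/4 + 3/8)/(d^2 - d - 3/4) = (4*d + 3)/(2*(2*d - 3))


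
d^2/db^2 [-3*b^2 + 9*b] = -6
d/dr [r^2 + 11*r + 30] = 2*r + 11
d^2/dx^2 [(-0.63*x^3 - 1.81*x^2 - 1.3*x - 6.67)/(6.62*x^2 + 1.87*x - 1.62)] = (-87.04885*x^3 - 1858.86834*x^2 - 588.99414*x - 207.08891)/(290.117528*x^6 + 245.854884*x^5 - 143.53815*x^4 - 113.788565*x^3 + 35.12565*x^2 + 14.722884*x - 4.251528)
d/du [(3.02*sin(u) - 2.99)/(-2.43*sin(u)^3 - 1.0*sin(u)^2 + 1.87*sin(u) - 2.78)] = (14.6772*sin(u)^3 - 18.7771*sin(u)^2 - 5.98*sin(u) - 2.8043)*cos(u)/(5.9049*sin(u)^6 + 4.86*sin(u)^5 - 8.0882*sin(u)^4 + 9.7708*sin(u)^3 + 9.0569*sin(u)^2 - 10.3972*sin(u) + 7.7284)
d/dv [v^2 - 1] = 2*v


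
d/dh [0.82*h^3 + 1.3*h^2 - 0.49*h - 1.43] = 2.46*h^2 + 2.6*h - 0.49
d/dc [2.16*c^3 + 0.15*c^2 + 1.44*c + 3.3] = 6.48*c^2 + 0.3*c + 1.44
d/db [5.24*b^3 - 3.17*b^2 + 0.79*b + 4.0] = 15.72*b^2 - 6.34*b + 0.79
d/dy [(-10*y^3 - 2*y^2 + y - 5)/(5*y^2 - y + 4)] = (-50*y^4 + 20*y^3 - 123*y^2 + 34*y - 1)/(25*y^4 - 10*y^3 + 41*y^2 - 8*y + 16)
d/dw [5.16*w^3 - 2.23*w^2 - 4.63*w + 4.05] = 15.48*w^2 - 4.46*w - 4.63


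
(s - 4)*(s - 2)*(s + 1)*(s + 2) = s^4 - 3*s^3 - 8*s^2 + 12*s + 16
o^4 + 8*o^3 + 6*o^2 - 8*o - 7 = (o - 1)*(o + 1)^2*(o + 7)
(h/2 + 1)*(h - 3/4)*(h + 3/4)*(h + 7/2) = h^4/2 + 11*h^3/4 + 103*h^2/32 - 99*h/64 - 63/32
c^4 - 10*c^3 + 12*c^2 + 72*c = c*(c - 6)^2*(c + 2)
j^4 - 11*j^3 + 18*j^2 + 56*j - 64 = (j - 8)*(j - 4)*(j - 1)*(j + 2)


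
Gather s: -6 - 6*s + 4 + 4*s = -2*s - 2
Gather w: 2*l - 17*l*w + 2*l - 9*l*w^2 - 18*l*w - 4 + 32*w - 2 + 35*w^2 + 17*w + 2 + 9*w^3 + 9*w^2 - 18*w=4*l + 9*w^3 + w^2*(44 - 9*l) + w*(31 - 35*l) - 4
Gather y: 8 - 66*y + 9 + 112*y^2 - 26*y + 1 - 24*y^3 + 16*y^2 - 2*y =-24*y^3 + 128*y^2 - 94*y + 18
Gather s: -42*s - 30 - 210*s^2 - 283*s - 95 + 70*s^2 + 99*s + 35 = -140*s^2 - 226*s - 90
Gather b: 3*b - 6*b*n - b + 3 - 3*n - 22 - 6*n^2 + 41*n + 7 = b*(2 - 6*n) - 6*n^2 + 38*n - 12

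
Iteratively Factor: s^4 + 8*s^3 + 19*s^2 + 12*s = (s + 1)*(s^3 + 7*s^2 + 12*s) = s*(s + 1)*(s^2 + 7*s + 12) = s*(s + 1)*(s + 4)*(s + 3)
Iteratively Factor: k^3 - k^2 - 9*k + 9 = (k - 1)*(k^2 - 9) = (k - 3)*(k - 1)*(k + 3)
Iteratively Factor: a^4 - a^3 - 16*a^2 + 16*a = (a - 4)*(a^3 + 3*a^2 - 4*a) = a*(a - 4)*(a^2 + 3*a - 4) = a*(a - 4)*(a - 1)*(a + 4)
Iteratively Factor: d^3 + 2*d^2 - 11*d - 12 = (d - 3)*(d^2 + 5*d + 4) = (d - 3)*(d + 1)*(d + 4)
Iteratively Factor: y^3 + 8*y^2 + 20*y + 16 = (y + 2)*(y^2 + 6*y + 8) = (y + 2)*(y + 4)*(y + 2)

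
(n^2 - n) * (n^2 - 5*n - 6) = n^4 - 6*n^3 - n^2 + 6*n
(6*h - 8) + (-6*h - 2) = -10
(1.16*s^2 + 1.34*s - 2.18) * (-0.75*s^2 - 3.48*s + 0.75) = -0.87*s^4 - 5.0418*s^3 - 2.1582*s^2 + 8.5914*s - 1.635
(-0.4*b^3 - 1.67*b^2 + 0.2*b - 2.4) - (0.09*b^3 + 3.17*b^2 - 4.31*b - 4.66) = -0.49*b^3 - 4.84*b^2 + 4.51*b + 2.26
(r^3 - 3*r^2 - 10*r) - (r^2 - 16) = r^3 - 4*r^2 - 10*r + 16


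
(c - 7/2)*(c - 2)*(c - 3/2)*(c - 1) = c^4 - 8*c^3 + 89*c^2/4 - 103*c/4 + 21/2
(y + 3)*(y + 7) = y^2 + 10*y + 21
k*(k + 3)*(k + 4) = k^3 + 7*k^2 + 12*k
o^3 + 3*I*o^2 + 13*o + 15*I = (o - 3*I)*(o + I)*(o + 5*I)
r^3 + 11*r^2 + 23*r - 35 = (r - 1)*(r + 5)*(r + 7)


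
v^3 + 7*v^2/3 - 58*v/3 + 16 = (v - 8/3)*(v - 1)*(v + 6)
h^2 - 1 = (h - 1)*(h + 1)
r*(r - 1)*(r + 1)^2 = r^4 + r^3 - r^2 - r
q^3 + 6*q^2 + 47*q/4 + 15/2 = (q + 3/2)*(q + 2)*(q + 5/2)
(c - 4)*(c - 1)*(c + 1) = c^3 - 4*c^2 - c + 4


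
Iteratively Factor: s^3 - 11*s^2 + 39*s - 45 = (s - 3)*(s^2 - 8*s + 15) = (s - 3)^2*(s - 5)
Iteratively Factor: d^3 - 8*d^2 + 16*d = (d - 4)*(d^2 - 4*d) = d*(d - 4)*(d - 4)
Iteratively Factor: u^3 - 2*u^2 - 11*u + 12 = (u - 1)*(u^2 - u - 12) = (u - 4)*(u - 1)*(u + 3)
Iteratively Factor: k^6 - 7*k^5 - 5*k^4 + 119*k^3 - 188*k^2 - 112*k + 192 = (k - 4)*(k^5 - 3*k^4 - 17*k^3 + 51*k^2 + 16*k - 48) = (k - 4)*(k + 1)*(k^4 - 4*k^3 - 13*k^2 + 64*k - 48) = (k - 4)*(k - 1)*(k + 1)*(k^3 - 3*k^2 - 16*k + 48) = (k - 4)*(k - 1)*(k + 1)*(k + 4)*(k^2 - 7*k + 12) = (k - 4)*(k - 3)*(k - 1)*(k + 1)*(k + 4)*(k - 4)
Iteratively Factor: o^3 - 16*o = (o + 4)*(o^2 - 4*o) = (o - 4)*(o + 4)*(o)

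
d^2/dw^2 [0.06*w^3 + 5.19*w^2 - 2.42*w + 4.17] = 0.36*w + 10.38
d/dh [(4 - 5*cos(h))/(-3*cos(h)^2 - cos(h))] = (15*sin(h) - 4*sin(h)/cos(h)^2 - 24*tan(h))/(3*cos(h) + 1)^2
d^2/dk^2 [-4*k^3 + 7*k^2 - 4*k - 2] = 14 - 24*k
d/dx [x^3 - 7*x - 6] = 3*x^2 - 7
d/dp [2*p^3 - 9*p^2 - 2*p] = 6*p^2 - 18*p - 2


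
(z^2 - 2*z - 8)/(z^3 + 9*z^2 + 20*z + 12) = (z - 4)/(z^2 + 7*z + 6)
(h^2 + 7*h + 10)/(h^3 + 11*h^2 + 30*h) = (h + 2)/(h*(h + 6))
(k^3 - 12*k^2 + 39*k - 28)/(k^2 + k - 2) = (k^2 - 11*k + 28)/(k + 2)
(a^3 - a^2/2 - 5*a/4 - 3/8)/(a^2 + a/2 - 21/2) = (8*a^3 - 4*a^2 - 10*a - 3)/(4*(2*a^2 + a - 21))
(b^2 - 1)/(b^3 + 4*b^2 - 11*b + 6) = (b + 1)/(b^2 + 5*b - 6)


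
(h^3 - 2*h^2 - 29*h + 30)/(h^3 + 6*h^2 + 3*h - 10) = (h - 6)/(h + 2)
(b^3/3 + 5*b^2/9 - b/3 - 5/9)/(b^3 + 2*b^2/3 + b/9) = (3*b^3 + 5*b^2 - 3*b - 5)/(b*(9*b^2 + 6*b + 1))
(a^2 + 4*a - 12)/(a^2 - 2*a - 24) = (-a^2 - 4*a + 12)/(-a^2 + 2*a + 24)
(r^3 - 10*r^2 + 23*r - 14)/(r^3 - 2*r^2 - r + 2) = (r - 7)/(r + 1)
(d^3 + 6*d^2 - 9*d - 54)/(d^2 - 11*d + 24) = (d^2 + 9*d + 18)/(d - 8)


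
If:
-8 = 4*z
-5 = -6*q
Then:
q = 5/6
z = -2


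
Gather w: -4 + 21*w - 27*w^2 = -27*w^2 + 21*w - 4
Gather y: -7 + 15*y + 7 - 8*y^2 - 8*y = -8*y^2 + 7*y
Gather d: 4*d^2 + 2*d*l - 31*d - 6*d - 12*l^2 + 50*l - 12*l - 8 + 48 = 4*d^2 + d*(2*l - 37) - 12*l^2 + 38*l + 40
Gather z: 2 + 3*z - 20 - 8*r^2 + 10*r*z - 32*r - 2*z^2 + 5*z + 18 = -8*r^2 - 32*r - 2*z^2 + z*(10*r + 8)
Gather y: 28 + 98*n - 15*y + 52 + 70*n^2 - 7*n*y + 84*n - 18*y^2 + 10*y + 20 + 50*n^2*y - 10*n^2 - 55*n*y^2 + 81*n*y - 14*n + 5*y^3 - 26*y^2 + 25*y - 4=60*n^2 + 168*n + 5*y^3 + y^2*(-55*n - 44) + y*(50*n^2 + 74*n + 20) + 96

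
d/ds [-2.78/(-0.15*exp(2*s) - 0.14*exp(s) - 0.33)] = (-0.834*exp(s) - 0.3892)*exp(s)/(0.15*exp(2*s) + 0.14*exp(s) + 0.33)^2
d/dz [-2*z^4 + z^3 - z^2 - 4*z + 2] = -8*z^3 + 3*z^2 - 2*z - 4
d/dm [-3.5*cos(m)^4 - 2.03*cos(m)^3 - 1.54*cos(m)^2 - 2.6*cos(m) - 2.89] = (14.0*cos(m)^3 + 6.09*cos(m)^2 + 3.08*cos(m) + 2.6)*sin(m)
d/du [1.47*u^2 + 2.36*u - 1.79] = 2.94*u + 2.36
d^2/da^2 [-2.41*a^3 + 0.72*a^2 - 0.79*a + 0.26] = 1.44 - 14.46*a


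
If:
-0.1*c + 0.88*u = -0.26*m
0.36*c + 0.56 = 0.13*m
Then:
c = -1.41935483870968*u - 1.80645161290323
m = -3.93052109181141*u - 0.694789081885856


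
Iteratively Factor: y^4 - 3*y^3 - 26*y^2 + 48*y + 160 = (y + 2)*(y^3 - 5*y^2 - 16*y + 80) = (y - 4)*(y + 2)*(y^2 - y - 20) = (y - 4)*(y + 2)*(y + 4)*(y - 5)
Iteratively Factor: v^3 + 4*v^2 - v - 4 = (v + 1)*(v^2 + 3*v - 4) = (v - 1)*(v + 1)*(v + 4)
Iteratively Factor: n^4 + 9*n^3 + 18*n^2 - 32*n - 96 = (n - 2)*(n^3 + 11*n^2 + 40*n + 48) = (n - 2)*(n + 4)*(n^2 + 7*n + 12) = (n - 2)*(n + 3)*(n + 4)*(n + 4)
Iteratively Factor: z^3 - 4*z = (z)*(z^2 - 4) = z*(z - 2)*(z + 2)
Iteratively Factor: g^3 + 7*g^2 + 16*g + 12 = (g + 2)*(g^2 + 5*g + 6) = (g + 2)*(g + 3)*(g + 2)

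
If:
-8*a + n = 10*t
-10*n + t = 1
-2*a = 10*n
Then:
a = 50/59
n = -10/59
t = -41/59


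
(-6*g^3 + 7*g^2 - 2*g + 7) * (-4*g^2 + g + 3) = 24*g^5 - 34*g^4 - 3*g^3 - 9*g^2 + g + 21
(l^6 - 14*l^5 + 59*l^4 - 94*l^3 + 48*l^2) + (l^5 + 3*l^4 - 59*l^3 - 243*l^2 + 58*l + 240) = l^6 - 13*l^5 + 62*l^4 - 153*l^3 - 195*l^2 + 58*l + 240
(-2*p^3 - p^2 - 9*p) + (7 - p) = -2*p^3 - p^2 - 10*p + 7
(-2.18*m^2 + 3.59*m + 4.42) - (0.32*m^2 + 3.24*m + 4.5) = -2.5*m^2 + 0.35*m - 0.0800000000000001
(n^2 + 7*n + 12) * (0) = 0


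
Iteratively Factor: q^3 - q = (q + 1)*(q^2 - q) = q*(q + 1)*(q - 1)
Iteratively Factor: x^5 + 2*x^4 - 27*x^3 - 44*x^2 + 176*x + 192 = (x - 4)*(x^4 + 6*x^3 - 3*x^2 - 56*x - 48) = (x - 4)*(x - 3)*(x^3 + 9*x^2 + 24*x + 16) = (x - 4)*(x - 3)*(x + 1)*(x^2 + 8*x + 16) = (x - 4)*(x - 3)*(x + 1)*(x + 4)*(x + 4)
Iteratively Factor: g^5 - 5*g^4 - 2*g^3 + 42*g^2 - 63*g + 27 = (g - 1)*(g^4 - 4*g^3 - 6*g^2 + 36*g - 27) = (g - 3)*(g - 1)*(g^3 - g^2 - 9*g + 9) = (g - 3)*(g - 1)^2*(g^2 - 9) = (g - 3)*(g - 1)^2*(g + 3)*(g - 3)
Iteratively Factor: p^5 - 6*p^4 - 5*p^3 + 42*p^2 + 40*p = (p - 4)*(p^4 - 2*p^3 - 13*p^2 - 10*p) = (p - 5)*(p - 4)*(p^3 + 3*p^2 + 2*p) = p*(p - 5)*(p - 4)*(p^2 + 3*p + 2) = p*(p - 5)*(p - 4)*(p + 2)*(p + 1)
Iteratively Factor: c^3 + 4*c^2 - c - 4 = (c + 1)*(c^2 + 3*c - 4) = (c + 1)*(c + 4)*(c - 1)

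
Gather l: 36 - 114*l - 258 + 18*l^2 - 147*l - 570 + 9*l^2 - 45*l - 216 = 27*l^2 - 306*l - 1008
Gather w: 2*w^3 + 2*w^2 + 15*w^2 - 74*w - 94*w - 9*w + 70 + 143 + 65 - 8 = 2*w^3 + 17*w^2 - 177*w + 270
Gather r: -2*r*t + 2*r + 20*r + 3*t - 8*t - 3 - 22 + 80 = r*(22 - 2*t) - 5*t + 55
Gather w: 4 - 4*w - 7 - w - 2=-5*w - 5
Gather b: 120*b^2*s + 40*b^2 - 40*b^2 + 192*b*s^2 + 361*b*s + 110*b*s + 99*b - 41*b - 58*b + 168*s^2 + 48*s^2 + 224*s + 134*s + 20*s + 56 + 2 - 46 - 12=120*b^2*s + b*(192*s^2 + 471*s) + 216*s^2 + 378*s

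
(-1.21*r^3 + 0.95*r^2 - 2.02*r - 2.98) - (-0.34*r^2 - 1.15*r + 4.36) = -1.21*r^3 + 1.29*r^2 - 0.87*r - 7.34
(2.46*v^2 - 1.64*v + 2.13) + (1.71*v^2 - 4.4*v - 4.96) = 4.17*v^2 - 6.04*v - 2.83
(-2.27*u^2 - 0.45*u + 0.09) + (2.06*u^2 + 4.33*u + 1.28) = -0.21*u^2 + 3.88*u + 1.37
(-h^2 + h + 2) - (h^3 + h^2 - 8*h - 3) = -h^3 - 2*h^2 + 9*h + 5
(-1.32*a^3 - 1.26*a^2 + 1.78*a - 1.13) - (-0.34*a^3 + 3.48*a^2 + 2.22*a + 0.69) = -0.98*a^3 - 4.74*a^2 - 0.44*a - 1.82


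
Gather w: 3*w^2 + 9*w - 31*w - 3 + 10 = 3*w^2 - 22*w + 7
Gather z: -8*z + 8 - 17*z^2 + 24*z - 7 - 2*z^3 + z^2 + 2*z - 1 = -2*z^3 - 16*z^2 + 18*z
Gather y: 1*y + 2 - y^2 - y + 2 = 4 - y^2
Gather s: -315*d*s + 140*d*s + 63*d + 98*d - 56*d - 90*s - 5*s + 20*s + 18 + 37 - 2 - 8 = 105*d + s*(-175*d - 75) + 45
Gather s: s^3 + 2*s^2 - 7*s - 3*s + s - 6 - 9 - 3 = s^3 + 2*s^2 - 9*s - 18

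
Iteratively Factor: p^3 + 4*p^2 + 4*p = (p + 2)*(p^2 + 2*p) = p*(p + 2)*(p + 2)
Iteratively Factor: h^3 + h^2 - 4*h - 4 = (h + 2)*(h^2 - h - 2) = (h + 1)*(h + 2)*(h - 2)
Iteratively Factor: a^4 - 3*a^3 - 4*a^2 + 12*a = (a)*(a^3 - 3*a^2 - 4*a + 12) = a*(a + 2)*(a^2 - 5*a + 6) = a*(a - 2)*(a + 2)*(a - 3)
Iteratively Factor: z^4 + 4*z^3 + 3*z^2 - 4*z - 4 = (z + 2)*(z^3 + 2*z^2 - z - 2) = (z + 1)*(z + 2)*(z^2 + z - 2) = (z + 1)*(z + 2)^2*(z - 1)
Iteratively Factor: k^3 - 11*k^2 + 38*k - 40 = (k - 4)*(k^2 - 7*k + 10) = (k - 5)*(k - 4)*(k - 2)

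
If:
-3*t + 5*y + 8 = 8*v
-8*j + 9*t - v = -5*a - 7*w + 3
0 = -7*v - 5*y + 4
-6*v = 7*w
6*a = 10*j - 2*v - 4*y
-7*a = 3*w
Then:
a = 6849/30041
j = 14021/60082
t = 53883/60082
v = 37289/60082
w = -15981/30041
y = -4139/60082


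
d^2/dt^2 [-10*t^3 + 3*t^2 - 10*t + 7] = 6 - 60*t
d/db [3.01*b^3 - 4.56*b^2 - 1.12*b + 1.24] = 9.03*b^2 - 9.12*b - 1.12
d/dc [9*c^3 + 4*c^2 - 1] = c*(27*c + 8)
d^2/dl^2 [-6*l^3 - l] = -36*l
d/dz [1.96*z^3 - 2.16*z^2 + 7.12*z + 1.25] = 5.88*z^2 - 4.32*z + 7.12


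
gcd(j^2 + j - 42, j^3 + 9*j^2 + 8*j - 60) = 1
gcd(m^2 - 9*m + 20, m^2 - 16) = m - 4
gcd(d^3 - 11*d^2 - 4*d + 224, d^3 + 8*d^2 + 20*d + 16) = d + 4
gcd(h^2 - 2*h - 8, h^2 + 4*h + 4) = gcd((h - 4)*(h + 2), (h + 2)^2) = h + 2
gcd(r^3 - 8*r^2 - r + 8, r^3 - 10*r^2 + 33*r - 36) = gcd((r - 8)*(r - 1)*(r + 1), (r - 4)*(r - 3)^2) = 1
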